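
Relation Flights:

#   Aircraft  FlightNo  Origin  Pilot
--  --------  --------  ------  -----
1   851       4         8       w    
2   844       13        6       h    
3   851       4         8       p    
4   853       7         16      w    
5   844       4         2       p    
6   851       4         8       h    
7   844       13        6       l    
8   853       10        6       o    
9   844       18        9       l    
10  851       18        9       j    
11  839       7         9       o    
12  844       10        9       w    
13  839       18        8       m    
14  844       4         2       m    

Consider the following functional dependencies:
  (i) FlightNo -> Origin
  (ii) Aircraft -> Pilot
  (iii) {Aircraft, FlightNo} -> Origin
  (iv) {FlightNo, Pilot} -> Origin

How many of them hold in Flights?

1

(i) FlightNo -> Origin: FlightNo=4: rows 1, 3, 5, 6, 14 → Origin takes values {8, 2} — violation; FlightNo=7: rows 4, 11 → Origin takes values {16, 9} — violation; FlightNo=10: rows 8, 12 → Origin takes values {6, 9} — violation; FlightNo=18: rows 9, 10, 13 → Origin takes values {9, 8} — violation — fails.
(ii) Aircraft -> Pilot: Aircraft=851: rows 1, 3, 6, 10 → Pilot takes values {w, p, h, j} — violation; Aircraft=844: rows 2, 5, 7, 9, 12, 14 → Pilot takes values {h, p, l, w, m} — violation; Aircraft=853: rows 4, 8 → Pilot takes values {w, o} — violation; Aircraft=839: rows 11, 13 → Pilot takes values {o, m} — violation — fails.
(iii) {Aircraft, FlightNo} -> Origin: every LHS value maps to a single RHS value — holds.
(iv) {FlightNo, Pilot} -> Origin: (FlightNo=4, Pilot=p): rows 3, 5 → Origin takes values {8, 2} — violation — fails.
1 of the 4 dependencies holds.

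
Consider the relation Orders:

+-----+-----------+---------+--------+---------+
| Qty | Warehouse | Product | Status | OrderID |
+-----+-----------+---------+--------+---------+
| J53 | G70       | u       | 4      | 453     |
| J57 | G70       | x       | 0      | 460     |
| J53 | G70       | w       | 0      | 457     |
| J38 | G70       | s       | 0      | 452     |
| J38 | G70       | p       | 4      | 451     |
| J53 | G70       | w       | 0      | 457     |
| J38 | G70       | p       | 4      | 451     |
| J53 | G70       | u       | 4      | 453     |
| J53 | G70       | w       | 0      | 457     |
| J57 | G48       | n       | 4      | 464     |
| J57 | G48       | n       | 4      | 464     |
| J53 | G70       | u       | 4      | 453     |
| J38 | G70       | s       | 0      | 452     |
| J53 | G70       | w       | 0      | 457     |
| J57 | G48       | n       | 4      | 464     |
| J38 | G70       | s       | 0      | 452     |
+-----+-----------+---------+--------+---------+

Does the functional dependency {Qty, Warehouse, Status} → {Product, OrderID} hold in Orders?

(Qty=J53, Warehouse=G70, Status=4): 3 rows → {Product,OrderID} = (u, 453), (u, 453), (u, 453) ✓
(Qty=J57, Warehouse=G70, Status=0): 1 row → {Product,OrderID} = (x, 460) ✓
(Qty=J53, Warehouse=G70, Status=0): 4 rows → {Product,OrderID} = (w, 457), (w, 457), (w, 457), (w, 457) ✓
(Qty=J38, Warehouse=G70, Status=0): 3 rows → {Product,OrderID} = (s, 452), (s, 452), (s, 452) ✓
(Qty=J38, Warehouse=G70, Status=4): 2 rows → {Product,OrderID} = (p, 451), (p, 451) ✓
(Qty=J57, Warehouse=G48, Status=4): 3 rows → {Product,OrderID} = (n, 464), (n, 464), (n, 464) ✓
Every {Qty, Warehouse, Status} value is associated with a single {Product, OrderID} value, so {Qty, Warehouse, Status} → {Product, OrderID} holds.

Yes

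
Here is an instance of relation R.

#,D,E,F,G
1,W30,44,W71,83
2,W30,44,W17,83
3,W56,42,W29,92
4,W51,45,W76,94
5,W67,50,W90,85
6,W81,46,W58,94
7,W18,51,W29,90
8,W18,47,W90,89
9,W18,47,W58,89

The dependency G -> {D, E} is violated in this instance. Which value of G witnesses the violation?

94

G=83: rows 1, 2 → {D,E} = (W30, 44), (W30, 44) ✓
G=92: row 3 → {D,E} = (W56, 42) ✓
G=94: rows 4, 6 → {D,E} takes values {(W51, 45), (W81, 46)} — violation
G=85: row 5 → {D,E} = (W67, 50) ✓
G=90: row 7 → {D,E} = (W18, 51) ✓
G=89: rows 8, 9 → {D,E} = (W18, 47), (W18, 47) ✓
The only G value with inconsistent RHS is G=94.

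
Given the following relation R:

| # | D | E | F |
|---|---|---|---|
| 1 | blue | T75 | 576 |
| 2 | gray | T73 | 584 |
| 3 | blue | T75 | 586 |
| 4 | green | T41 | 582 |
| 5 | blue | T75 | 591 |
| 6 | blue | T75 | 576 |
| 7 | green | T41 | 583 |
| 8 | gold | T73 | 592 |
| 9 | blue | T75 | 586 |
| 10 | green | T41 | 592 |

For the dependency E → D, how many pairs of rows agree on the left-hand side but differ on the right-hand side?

1

E=T75: all 5 rows agree on D — 0 pairs.
E=T73: violating pairs (2,8) — 1 pair.
E=T41: all 3 rows agree on D — 0 pairs.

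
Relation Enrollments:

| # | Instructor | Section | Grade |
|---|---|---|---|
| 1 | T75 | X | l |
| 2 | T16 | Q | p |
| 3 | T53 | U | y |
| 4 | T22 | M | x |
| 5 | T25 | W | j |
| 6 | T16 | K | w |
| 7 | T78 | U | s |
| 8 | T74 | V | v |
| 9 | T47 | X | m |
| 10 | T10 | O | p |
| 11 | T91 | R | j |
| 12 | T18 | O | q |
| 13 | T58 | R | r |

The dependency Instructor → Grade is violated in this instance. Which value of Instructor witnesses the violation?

T16

Instructor=T75: row 1 → Grade = l ✓
Instructor=T16: rows 2, 6 → Grade takes values {p, w} — violation
Instructor=T53: row 3 → Grade = y ✓
Instructor=T22: row 4 → Grade = x ✓
Instructor=T25: row 5 → Grade = j ✓
Instructor=T78: row 7 → Grade = s ✓
Instructor=T74: row 8 → Grade = v ✓
Instructor=T47: row 9 → Grade = m ✓
Instructor=T10: row 10 → Grade = p ✓
Instructor=T91: row 11 → Grade = j ✓
Instructor=T18: row 12 → Grade = q ✓
Instructor=T58: row 13 → Grade = r ✓
The only Instructor value with inconsistent Grade is Instructor=T16.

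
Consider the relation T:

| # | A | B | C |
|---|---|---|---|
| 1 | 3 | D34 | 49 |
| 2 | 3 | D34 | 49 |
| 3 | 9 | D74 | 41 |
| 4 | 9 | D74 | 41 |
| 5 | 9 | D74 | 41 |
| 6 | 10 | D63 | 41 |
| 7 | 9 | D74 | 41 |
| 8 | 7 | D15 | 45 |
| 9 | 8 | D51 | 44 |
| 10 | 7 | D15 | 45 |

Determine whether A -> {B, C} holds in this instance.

Yes

A=3: rows 1, 2 → {B,C} = (D34, 49), (D34, 49) ✓
A=9: rows 3, 4, 5, 7 → {B,C} = (D74, 41), (D74, 41), (D74, 41), (D74, 41) ✓
A=10: row 6 → {B,C} = (D63, 41) ✓
A=7: rows 8, 10 → {B,C} = (D15, 45), (D15, 45) ✓
A=8: row 9 → {B,C} = (D51, 44) ✓
Every A value is associated with a single {B, C} value, so A -> {B, C} holds.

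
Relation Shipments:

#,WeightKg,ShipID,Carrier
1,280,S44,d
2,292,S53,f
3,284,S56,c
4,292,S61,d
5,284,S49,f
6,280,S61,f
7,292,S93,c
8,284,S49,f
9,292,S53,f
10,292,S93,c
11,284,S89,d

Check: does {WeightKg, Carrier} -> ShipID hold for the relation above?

Yes

(WeightKg=280, Carrier=d): row 1 → ShipID = S44 ✓
(WeightKg=292, Carrier=f): rows 2, 9 → ShipID = S53, S53 ✓
(WeightKg=284, Carrier=c): row 3 → ShipID = S56 ✓
(WeightKg=292, Carrier=d): row 4 → ShipID = S61 ✓
(WeightKg=284, Carrier=f): rows 5, 8 → ShipID = S49, S49 ✓
(WeightKg=280, Carrier=f): row 6 → ShipID = S61 ✓
(WeightKg=292, Carrier=c): rows 7, 10 → ShipID = S93, S93 ✓
(WeightKg=284, Carrier=d): row 11 → ShipID = S89 ✓
Every {WeightKg, Carrier} value is associated with a single ShipID value, so {WeightKg, Carrier} -> ShipID holds.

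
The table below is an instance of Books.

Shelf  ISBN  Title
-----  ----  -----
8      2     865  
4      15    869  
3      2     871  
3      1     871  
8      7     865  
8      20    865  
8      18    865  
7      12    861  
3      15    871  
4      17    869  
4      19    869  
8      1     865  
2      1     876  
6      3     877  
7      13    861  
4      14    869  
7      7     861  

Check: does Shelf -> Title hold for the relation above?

Shelf=8: 5 rows → Title = 865, 865, 865, 865, 865 ✓
Shelf=4: 4 rows → Title = 869, 869, 869, 869 ✓
Shelf=3: 3 rows → Title = 871, 871, 871 ✓
Shelf=7: 3 rows → Title = 861, 861, 861 ✓
Shelf=2: 1 row → Title = 876 ✓
Shelf=6: 1 row → Title = 877 ✓
Every Shelf value is associated with a single Title value, so Shelf -> Title holds.

Yes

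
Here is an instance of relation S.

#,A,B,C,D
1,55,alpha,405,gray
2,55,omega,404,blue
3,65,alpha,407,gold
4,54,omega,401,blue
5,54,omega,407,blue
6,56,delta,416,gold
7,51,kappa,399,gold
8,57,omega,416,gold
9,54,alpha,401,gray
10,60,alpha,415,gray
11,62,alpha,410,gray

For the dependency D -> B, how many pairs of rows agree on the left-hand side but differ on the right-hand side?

6

D=gray: all 4 rows agree on B — 0 pairs.
D=blue: all 3 rows agree on B — 0 pairs.
D=gold: violating pairs (3,6), (3,7), (3,8), (6,7), (6,8), (7,8) — 6 pairs.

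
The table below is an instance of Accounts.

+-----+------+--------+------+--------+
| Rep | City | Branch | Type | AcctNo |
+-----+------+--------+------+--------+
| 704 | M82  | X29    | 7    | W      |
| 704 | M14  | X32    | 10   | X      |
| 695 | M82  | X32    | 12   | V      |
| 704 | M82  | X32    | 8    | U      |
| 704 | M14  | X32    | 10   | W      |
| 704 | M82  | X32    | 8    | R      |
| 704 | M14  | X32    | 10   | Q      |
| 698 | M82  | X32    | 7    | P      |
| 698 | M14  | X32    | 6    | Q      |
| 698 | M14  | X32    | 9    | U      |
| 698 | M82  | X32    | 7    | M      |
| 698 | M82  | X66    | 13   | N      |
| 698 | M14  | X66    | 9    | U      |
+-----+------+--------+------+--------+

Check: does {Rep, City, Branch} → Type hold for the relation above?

(Rep=704, City=M82, Branch=X29): 1 row → Type = 7 ✓
(Rep=704, City=M14, Branch=X32): 3 rows → Type = 10, 10, 10 ✓
(Rep=695, City=M82, Branch=X32): 1 row → Type = 12 ✓
(Rep=704, City=M82, Branch=X32): 2 rows → Type = 8, 8 ✓
(Rep=698, City=M82, Branch=X32): 2 rows → Type = 7, 7 ✓
(Rep=698, City=M14, Branch=X32): 2 rows → Type takes values {6, 9} — violation
(Rep=698, City=M82, Branch=X66): 1 row → Type = 13 ✓
(Rep=698, City=M14, Branch=X66): 1 row → Type = 9 ✓
Two rows agree on {Rep, City, Branch} but differ on Type, so {Rep, City, Branch} → Type does not hold.

No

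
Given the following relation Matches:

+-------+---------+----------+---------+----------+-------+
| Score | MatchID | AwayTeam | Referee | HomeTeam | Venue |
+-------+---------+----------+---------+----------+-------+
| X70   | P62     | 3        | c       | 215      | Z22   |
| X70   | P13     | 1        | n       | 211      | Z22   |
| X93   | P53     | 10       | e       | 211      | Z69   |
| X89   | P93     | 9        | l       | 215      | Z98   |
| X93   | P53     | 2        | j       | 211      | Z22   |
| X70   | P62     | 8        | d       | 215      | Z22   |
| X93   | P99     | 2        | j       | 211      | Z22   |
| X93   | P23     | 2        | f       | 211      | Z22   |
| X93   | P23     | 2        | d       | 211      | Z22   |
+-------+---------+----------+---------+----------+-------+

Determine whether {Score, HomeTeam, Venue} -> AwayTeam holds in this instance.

No

(Score=X70, HomeTeam=215, Venue=Z22): 2 rows → AwayTeam takes values {3, 8} — violation
(Score=X70, HomeTeam=211, Venue=Z22): 1 row → AwayTeam = 1 ✓
(Score=X93, HomeTeam=211, Venue=Z69): 1 row → AwayTeam = 10 ✓
(Score=X89, HomeTeam=215, Venue=Z98): 1 row → AwayTeam = 9 ✓
(Score=X93, HomeTeam=211, Venue=Z22): 4 rows → AwayTeam = 2, 2, 2, 2 ✓
Two rows agree on {Score, HomeTeam, Venue} but differ on AwayTeam, so {Score, HomeTeam, Venue} -> AwayTeam does not hold.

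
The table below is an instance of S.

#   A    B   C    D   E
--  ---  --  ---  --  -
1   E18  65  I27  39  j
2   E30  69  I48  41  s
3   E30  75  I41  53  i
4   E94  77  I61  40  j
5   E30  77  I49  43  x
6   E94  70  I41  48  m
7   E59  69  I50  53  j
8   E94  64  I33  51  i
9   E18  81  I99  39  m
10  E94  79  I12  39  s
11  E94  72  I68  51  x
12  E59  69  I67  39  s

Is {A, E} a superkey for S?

Yes

All 12 rows have distinct {A, E} values, so {A, E} → (all attributes) holds and {A, E} is a superkey.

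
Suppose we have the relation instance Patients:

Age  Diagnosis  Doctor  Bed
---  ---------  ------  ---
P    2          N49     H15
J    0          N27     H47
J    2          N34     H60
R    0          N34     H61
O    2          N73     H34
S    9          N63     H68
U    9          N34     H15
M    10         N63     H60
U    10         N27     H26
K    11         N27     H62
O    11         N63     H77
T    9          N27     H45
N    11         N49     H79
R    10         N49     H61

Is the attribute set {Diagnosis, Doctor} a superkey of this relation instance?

All 14 rows have distinct {Diagnosis, Doctor} values, so {Diagnosis, Doctor} → (all attributes) holds and {Diagnosis, Doctor} is a superkey.

Yes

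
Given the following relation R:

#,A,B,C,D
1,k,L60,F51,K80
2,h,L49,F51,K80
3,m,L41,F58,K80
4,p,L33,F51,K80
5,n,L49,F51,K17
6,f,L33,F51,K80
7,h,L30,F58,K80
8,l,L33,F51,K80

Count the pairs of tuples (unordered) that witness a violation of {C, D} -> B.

8

(C=F51, D=K80): violating pairs (1,2), (1,4), (1,6), (1,8), (2,4), (2,6), (2,8) — 7 pairs.
(C=F58, D=K80): violating pairs (3,7) — 1 pair.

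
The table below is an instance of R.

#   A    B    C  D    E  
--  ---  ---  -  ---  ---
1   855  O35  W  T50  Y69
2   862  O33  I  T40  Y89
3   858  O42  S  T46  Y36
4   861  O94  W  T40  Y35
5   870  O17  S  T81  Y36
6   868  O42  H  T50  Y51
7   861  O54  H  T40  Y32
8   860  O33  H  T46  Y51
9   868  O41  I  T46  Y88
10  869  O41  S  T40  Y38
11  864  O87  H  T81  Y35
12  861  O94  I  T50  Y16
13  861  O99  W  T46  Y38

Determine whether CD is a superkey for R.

Yes

All 13 rows have distinct CD values, so CD → (all attributes) holds and CD is a superkey.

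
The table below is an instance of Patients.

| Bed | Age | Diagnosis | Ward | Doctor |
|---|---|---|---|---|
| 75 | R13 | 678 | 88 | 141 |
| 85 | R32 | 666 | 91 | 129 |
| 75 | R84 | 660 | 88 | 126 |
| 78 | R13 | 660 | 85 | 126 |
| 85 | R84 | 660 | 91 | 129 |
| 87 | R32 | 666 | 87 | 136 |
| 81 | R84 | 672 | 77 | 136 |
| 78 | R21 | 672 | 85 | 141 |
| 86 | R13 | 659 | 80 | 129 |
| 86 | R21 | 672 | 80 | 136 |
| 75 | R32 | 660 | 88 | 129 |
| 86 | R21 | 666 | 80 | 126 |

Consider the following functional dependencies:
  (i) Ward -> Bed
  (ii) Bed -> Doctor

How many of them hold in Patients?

1

(i) Ward -> Bed: every LHS value maps to a single RHS value — holds.
(ii) Bed -> Doctor: Bed=75: 3 rows → Doctor takes values {141, 126, 129} — violation; Bed=78: 2 rows → Doctor takes values {126, 141} — violation; Bed=86: 3 rows → Doctor takes values {129, 136, 126} — violation — fails.
1 of the 2 dependencies holds.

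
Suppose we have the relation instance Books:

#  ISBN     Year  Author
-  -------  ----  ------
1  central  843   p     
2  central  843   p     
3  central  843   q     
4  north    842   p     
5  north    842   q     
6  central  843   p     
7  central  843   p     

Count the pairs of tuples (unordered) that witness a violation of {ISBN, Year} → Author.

(ISBN=central, Year=843): violating pairs (1,3), (2,3), (3,6), (3,7) — 4 pairs.
(ISBN=north, Year=842): violating pairs (4,5) — 1 pair.

5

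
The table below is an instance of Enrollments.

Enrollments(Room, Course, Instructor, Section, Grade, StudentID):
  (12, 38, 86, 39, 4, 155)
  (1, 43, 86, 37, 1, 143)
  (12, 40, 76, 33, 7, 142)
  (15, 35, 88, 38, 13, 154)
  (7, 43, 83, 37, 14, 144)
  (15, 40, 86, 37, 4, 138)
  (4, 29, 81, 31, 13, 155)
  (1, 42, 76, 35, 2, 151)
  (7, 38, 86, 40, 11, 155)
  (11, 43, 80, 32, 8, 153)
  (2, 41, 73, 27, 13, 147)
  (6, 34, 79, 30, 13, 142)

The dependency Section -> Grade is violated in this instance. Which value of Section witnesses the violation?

Section=39: 1 row → Grade = 4 ✓
Section=37: 3 rows → Grade takes values {1, 14, 4} — violation
Section=33: 1 row → Grade = 7 ✓
Section=38: 1 row → Grade = 13 ✓
Section=31: 1 row → Grade = 13 ✓
Section=35: 1 row → Grade = 2 ✓
Section=40: 1 row → Grade = 11 ✓
Section=32: 1 row → Grade = 8 ✓
Section=27: 1 row → Grade = 13 ✓
Section=30: 1 row → Grade = 13 ✓
The only Section value with inconsistent Grade is Section=37.

37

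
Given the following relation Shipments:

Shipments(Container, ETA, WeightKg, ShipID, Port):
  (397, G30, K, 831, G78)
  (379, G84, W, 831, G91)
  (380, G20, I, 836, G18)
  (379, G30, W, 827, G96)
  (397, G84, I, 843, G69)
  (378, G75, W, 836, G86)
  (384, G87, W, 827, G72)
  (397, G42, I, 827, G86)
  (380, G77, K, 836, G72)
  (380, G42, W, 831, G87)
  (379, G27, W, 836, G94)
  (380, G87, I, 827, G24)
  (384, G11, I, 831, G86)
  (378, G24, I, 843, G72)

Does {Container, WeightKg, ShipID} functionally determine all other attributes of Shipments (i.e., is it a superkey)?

All 14 rows have distinct {Container, WeightKg, ShipID} values, so {Container, WeightKg, ShipID} → (all attributes) holds and {Container, WeightKg, ShipID} is a superkey.

Yes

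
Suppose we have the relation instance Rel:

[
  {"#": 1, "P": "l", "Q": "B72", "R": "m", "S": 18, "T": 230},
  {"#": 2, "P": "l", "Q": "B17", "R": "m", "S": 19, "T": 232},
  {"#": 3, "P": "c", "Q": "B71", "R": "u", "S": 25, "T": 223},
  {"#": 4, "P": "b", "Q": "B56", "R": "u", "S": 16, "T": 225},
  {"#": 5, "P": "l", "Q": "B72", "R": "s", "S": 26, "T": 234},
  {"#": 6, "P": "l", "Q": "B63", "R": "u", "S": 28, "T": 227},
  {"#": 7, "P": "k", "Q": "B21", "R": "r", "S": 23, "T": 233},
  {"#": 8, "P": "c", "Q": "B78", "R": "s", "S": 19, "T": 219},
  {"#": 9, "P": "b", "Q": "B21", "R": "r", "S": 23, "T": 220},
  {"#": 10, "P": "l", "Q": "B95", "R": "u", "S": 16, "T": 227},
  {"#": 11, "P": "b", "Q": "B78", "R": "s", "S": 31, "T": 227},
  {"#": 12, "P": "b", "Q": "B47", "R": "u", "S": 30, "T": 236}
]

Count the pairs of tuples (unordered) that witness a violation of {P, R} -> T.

2

(P=l, R=m): violating pairs (1,2) — 1 pair.
(P=b, R=u): violating pairs (4,12) — 1 pair.
(P=l, R=u): all 2 rows agree on T — 0 pairs.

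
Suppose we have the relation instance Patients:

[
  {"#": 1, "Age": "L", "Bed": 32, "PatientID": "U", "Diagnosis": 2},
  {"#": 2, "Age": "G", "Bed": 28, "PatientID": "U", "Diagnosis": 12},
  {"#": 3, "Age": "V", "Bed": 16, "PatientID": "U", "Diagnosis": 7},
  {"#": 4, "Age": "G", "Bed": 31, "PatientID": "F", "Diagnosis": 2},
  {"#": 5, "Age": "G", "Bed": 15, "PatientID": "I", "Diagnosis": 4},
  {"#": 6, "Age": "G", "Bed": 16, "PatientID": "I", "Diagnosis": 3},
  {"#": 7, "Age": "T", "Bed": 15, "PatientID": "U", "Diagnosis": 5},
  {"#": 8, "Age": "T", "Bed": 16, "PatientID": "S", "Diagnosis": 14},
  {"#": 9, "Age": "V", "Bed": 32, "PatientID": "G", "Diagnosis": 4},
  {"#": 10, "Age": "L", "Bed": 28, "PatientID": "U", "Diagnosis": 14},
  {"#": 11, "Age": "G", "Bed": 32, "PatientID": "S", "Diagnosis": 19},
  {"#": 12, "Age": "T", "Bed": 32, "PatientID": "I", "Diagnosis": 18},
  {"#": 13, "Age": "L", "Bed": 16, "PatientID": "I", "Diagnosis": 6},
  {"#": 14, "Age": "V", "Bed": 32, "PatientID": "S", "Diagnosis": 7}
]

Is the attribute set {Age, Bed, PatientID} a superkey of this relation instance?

Yes

All 14 rows have distinct {Age, Bed, PatientID} values, so {Age, Bed, PatientID} → (all attributes) holds and {Age, Bed, PatientID} is a superkey.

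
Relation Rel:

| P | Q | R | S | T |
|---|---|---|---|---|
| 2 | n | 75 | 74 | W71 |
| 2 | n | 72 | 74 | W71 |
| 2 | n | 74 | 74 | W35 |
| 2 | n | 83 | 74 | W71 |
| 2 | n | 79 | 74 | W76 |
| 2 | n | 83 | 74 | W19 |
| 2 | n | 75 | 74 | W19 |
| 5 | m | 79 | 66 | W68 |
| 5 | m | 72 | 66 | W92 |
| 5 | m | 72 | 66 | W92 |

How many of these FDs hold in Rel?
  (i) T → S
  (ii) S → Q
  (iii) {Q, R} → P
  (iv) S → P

4

(i) T → S: every LHS value maps to a single RHS value — holds.
(ii) S → Q: every LHS value maps to a single RHS value — holds.
(iii) {Q, R} → P: every LHS value maps to a single RHS value — holds.
(iv) S → P: every LHS value maps to a single RHS value — holds.
4 of the 4 dependencies hold.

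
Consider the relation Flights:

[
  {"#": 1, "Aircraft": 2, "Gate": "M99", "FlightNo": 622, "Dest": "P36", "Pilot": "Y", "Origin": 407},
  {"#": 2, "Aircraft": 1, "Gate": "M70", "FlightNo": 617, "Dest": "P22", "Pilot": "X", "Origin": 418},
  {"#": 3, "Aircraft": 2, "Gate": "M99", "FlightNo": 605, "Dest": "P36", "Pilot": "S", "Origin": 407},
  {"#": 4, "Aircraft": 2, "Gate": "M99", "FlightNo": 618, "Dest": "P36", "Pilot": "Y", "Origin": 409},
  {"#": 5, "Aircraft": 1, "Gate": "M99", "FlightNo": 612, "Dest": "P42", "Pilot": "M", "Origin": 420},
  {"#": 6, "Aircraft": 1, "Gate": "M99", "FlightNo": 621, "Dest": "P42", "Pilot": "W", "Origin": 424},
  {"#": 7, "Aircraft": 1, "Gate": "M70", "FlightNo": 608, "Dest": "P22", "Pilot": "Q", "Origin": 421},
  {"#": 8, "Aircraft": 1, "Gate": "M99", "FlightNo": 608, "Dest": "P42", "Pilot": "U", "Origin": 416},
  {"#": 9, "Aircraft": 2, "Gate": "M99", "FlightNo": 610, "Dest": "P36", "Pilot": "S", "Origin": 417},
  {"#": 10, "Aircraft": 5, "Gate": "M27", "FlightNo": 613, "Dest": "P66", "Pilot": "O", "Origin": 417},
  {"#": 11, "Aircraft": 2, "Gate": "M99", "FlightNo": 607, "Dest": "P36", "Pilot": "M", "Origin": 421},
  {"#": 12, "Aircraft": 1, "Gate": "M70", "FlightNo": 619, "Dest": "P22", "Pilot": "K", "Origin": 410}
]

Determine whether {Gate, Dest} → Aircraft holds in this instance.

Yes

(Gate=M99, Dest=P36): rows 1, 3, 4, 9, 11 → Aircraft = 2, 2, 2, 2, 2 ✓
(Gate=M70, Dest=P22): rows 2, 7, 12 → Aircraft = 1, 1, 1 ✓
(Gate=M99, Dest=P42): rows 5, 6, 8 → Aircraft = 1, 1, 1 ✓
(Gate=M27, Dest=P66): row 10 → Aircraft = 5 ✓
Every {Gate, Dest} value is associated with a single Aircraft value, so {Gate, Dest} → Aircraft holds.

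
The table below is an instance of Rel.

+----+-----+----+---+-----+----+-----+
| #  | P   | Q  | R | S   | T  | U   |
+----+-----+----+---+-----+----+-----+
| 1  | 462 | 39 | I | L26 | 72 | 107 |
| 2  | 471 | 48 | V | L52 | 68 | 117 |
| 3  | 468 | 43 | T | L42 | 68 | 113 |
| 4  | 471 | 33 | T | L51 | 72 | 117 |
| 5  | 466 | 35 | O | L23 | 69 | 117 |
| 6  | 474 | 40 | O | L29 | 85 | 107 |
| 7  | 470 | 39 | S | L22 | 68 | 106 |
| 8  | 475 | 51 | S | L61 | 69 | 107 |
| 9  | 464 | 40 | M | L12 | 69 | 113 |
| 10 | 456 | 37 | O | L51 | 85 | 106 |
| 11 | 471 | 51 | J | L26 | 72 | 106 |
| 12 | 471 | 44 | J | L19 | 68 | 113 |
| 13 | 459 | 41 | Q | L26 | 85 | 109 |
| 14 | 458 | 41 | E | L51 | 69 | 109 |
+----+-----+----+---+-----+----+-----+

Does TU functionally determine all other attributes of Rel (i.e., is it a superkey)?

Rows 3 and 12 have the same TU value (T=68, U=113) but are distinct tuples, so TU does not determine every attribute — not a superkey.

No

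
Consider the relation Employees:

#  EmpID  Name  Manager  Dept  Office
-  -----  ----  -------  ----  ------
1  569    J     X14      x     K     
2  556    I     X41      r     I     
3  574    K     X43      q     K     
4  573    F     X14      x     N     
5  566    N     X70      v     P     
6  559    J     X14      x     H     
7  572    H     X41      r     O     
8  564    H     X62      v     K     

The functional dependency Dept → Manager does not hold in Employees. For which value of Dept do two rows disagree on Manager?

Dept=x: rows 1, 4, 6 → Manager = X14, X14, X14 ✓
Dept=r: rows 2, 7 → Manager = X41, X41 ✓
Dept=q: row 3 → Manager = X43 ✓
Dept=v: rows 5, 8 → Manager takes values {X70, X62} — violation
The only Dept value with inconsistent Manager is Dept=v.

v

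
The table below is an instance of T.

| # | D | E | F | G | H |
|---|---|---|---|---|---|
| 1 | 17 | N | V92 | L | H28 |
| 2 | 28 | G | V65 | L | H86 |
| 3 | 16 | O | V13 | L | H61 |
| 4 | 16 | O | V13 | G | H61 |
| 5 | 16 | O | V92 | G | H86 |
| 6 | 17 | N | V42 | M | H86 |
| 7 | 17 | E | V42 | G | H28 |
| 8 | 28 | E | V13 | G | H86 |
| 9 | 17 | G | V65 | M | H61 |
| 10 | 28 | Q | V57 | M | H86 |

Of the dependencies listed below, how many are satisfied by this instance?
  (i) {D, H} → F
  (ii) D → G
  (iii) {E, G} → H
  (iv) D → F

(i) {D, H} → F: (D=17, H=H28): rows 1, 7 → F takes values {V92, V42} — violation; (D=28, H=H86): rows 2, 8, 10 → F takes values {V65, V13, V57} — violation — fails.
(ii) D → G: D=17: rows 1, 6, 7, 9 → G takes values {L, M, G} — violation; D=28: rows 2, 8, 10 → G takes values {L, G, M} — violation; D=16: rows 3, 4, 5 → G takes values {L, G} — violation — fails.
(iii) {E, G} → H: (E=O, G=G): rows 4, 5 → H takes values {H61, H86} — violation; (E=E, G=G): rows 7, 8 → H takes values {H28, H86} — violation — fails.
(iv) D → F: D=17: rows 1, 6, 7, 9 → F takes values {V92, V42, V65} — violation; D=28: rows 2, 8, 10 → F takes values {V65, V13, V57} — violation; D=16: rows 3, 4, 5 → F takes values {V13, V92} — violation — fails.
None of the 4 dependencies hold.

0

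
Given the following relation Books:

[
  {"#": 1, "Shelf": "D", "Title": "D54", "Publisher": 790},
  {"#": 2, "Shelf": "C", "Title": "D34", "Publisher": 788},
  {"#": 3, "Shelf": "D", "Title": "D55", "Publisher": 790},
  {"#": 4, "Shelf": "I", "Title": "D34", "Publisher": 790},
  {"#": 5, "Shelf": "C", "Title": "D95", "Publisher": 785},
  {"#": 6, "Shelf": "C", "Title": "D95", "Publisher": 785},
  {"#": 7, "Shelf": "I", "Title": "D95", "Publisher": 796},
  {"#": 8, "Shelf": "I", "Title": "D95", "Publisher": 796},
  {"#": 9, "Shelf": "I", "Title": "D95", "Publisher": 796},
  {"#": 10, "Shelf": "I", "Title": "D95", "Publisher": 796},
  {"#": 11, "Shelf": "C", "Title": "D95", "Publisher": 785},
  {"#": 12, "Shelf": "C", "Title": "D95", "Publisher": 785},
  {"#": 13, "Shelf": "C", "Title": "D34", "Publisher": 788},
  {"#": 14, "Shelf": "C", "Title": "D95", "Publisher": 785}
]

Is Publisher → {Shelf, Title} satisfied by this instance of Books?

Publisher=790: rows 1, 3, 4 → {Shelf,Title} takes values {(D, D54), (D, D55), (I, D34)} — violation
Publisher=788: rows 2, 13 → {Shelf,Title} = (C, D34), (C, D34) ✓
Publisher=785: rows 5, 6, 11, 12, 14 → {Shelf,Title} = (C, D95), (C, D95), (C, D95), (C, D95), (C, D95) ✓
Publisher=796: rows 7, 8, 9, 10 → {Shelf,Title} = (I, D95), (I, D95), (I, D95), (I, D95) ✓
Two rows agree on Publisher but differ on {Shelf, Title}, so Publisher → {Shelf, Title} does not hold.

No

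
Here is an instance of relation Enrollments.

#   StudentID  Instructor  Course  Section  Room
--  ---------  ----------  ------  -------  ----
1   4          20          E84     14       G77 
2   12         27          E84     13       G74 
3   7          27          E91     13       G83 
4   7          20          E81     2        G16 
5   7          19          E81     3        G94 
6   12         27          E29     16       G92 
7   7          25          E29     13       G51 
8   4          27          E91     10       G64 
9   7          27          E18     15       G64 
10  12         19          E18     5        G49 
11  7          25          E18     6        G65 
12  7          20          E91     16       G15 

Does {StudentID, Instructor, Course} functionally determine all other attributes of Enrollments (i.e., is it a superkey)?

All 12 rows have distinct {StudentID, Instructor, Course} values, so {StudentID, Instructor, Course} → (all attributes) holds and {StudentID, Instructor, Course} is a superkey.

Yes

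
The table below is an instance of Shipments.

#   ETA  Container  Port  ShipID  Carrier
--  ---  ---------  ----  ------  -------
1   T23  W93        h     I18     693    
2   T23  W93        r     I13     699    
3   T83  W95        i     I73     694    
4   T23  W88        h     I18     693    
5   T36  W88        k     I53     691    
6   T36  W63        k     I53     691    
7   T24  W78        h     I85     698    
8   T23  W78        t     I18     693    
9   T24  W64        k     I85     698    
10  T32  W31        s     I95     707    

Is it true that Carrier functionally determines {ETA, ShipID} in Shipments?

Yes

Carrier=693: rows 1, 4, 8 → {ETA,ShipID} = (T23, I18), (T23, I18), (T23, I18) ✓
Carrier=699: row 2 → {ETA,ShipID} = (T23, I13) ✓
Carrier=694: row 3 → {ETA,ShipID} = (T83, I73) ✓
Carrier=691: rows 5, 6 → {ETA,ShipID} = (T36, I53), (T36, I53) ✓
Carrier=698: rows 7, 9 → {ETA,ShipID} = (T24, I85), (T24, I85) ✓
Carrier=707: row 10 → {ETA,ShipID} = (T32, I95) ✓
Every Carrier value is associated with a single {ETA, ShipID} value, so Carrier -> {ETA, ShipID} holds.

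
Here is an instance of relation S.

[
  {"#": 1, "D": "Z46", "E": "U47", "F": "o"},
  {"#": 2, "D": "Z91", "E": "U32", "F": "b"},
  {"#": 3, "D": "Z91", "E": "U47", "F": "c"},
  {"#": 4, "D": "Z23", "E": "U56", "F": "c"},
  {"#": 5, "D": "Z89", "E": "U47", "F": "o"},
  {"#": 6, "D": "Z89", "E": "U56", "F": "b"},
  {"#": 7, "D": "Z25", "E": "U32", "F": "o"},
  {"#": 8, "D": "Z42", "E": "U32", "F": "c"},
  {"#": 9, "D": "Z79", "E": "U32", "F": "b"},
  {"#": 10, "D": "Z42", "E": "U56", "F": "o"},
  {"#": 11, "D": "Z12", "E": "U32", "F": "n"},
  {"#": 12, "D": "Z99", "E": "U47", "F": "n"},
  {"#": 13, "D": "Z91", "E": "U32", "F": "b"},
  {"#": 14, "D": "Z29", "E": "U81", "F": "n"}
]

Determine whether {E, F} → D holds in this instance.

(E=U47, F=o): rows 1, 5 → D takes values {Z46, Z89} — violation
(E=U32, F=b): rows 2, 9, 13 → D takes values {Z91, Z79} — violation
(E=U47, F=c): row 3 → D = Z91 ✓
(E=U56, F=c): row 4 → D = Z23 ✓
(E=U56, F=b): row 6 → D = Z89 ✓
(E=U32, F=o): row 7 → D = Z25 ✓
(E=U32, F=c): row 8 → D = Z42 ✓
(E=U56, F=o): row 10 → D = Z42 ✓
(E=U32, F=n): row 11 → D = Z12 ✓
(E=U47, F=n): row 12 → D = Z99 ✓
(E=U81, F=n): row 14 → D = Z29 ✓
Two rows agree on {E, F} but differ on D, so {E, F} → D does not hold.

No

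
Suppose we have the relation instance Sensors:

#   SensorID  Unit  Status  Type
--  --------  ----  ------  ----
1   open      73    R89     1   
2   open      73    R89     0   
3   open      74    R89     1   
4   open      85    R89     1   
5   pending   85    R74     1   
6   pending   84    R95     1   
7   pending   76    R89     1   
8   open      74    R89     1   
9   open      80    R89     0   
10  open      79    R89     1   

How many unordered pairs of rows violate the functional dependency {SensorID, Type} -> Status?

(SensorID=open, Type=1): all 5 rows agree on Status — 0 pairs.
(SensorID=open, Type=0): all 2 rows agree on Status — 0 pairs.
(SensorID=pending, Type=1): violating pairs (5,6), (5,7), (6,7) — 3 pairs.

3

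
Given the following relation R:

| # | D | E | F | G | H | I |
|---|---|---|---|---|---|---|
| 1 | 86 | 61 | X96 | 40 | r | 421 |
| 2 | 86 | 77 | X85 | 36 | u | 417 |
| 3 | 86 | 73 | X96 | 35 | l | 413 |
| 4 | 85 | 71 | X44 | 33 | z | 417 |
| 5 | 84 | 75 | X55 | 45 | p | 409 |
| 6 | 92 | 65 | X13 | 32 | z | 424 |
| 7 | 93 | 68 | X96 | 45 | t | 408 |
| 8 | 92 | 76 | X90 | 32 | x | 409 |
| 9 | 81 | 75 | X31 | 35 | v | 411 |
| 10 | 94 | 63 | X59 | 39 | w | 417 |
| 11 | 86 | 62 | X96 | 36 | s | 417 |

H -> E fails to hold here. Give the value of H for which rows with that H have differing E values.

z

H=r: row 1 → E = 61 ✓
H=u: row 2 → E = 77 ✓
H=l: row 3 → E = 73 ✓
H=z: rows 4, 6 → E takes values {71, 65} — violation
H=p: row 5 → E = 75 ✓
H=t: row 7 → E = 68 ✓
H=x: row 8 → E = 76 ✓
H=v: row 9 → E = 75 ✓
H=w: row 10 → E = 63 ✓
H=s: row 11 → E = 62 ✓
The only H value with inconsistent E is H=z.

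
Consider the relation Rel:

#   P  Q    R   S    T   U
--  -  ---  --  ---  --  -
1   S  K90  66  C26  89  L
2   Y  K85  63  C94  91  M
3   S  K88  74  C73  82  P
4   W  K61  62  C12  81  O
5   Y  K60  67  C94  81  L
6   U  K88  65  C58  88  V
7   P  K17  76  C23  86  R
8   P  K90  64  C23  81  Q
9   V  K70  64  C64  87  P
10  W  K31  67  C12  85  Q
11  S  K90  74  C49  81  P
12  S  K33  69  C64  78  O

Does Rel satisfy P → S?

P=S: rows 1, 3, 11, 12 → S takes values {C26, C73, C49, C64} — violation
P=Y: rows 2, 5 → S = C94, C94 ✓
P=W: rows 4, 10 → S = C12, C12 ✓
P=U: row 6 → S = C58 ✓
P=P: rows 7, 8 → S = C23, C23 ✓
P=V: row 9 → S = C64 ✓
Two rows agree on P but differ on S, so P → S does not hold.

No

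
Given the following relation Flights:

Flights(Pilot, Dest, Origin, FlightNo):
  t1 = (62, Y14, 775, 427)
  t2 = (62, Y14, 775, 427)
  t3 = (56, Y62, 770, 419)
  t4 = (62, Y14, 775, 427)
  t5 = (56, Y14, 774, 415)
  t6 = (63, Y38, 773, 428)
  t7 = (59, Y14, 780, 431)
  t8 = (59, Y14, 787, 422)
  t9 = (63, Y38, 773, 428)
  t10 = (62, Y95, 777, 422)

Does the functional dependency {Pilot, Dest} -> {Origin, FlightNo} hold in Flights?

(Pilot=62, Dest=Y14): rows 1, 2, 4 → {Origin,FlightNo} = (775, 427), (775, 427), (775, 427) ✓
(Pilot=56, Dest=Y62): row 3 → {Origin,FlightNo} = (770, 419) ✓
(Pilot=56, Dest=Y14): row 5 → {Origin,FlightNo} = (774, 415) ✓
(Pilot=63, Dest=Y38): rows 6, 9 → {Origin,FlightNo} = (773, 428), (773, 428) ✓
(Pilot=59, Dest=Y14): rows 7, 8 → {Origin,FlightNo} takes values {(780, 431), (787, 422)} — violation
(Pilot=62, Dest=Y95): row 10 → {Origin,FlightNo} = (777, 422) ✓
Two rows agree on {Pilot, Dest} but differ on {Origin, FlightNo}, so {Pilot, Dest} -> {Origin, FlightNo} does not hold.

No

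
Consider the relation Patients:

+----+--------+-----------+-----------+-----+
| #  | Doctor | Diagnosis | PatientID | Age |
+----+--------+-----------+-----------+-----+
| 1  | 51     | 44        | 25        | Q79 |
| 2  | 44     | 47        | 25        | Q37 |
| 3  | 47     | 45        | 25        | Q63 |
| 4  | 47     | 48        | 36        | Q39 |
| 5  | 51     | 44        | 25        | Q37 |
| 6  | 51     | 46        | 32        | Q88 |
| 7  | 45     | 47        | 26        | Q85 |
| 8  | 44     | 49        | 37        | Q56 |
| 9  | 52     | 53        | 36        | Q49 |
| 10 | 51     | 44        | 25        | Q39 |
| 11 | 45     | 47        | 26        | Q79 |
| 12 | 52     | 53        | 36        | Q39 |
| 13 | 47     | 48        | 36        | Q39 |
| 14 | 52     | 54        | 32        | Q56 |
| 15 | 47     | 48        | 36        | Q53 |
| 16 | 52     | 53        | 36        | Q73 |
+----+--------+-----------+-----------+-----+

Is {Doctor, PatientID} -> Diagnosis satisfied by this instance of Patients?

(Doctor=51, PatientID=25): rows 1, 5, 10 → Diagnosis = 44, 44, 44 ✓
(Doctor=44, PatientID=25): row 2 → Diagnosis = 47 ✓
(Doctor=47, PatientID=25): row 3 → Diagnosis = 45 ✓
(Doctor=47, PatientID=36): rows 4, 13, 15 → Diagnosis = 48, 48, 48 ✓
(Doctor=51, PatientID=32): row 6 → Diagnosis = 46 ✓
(Doctor=45, PatientID=26): rows 7, 11 → Diagnosis = 47, 47 ✓
(Doctor=44, PatientID=37): row 8 → Diagnosis = 49 ✓
(Doctor=52, PatientID=36): rows 9, 12, 16 → Diagnosis = 53, 53, 53 ✓
(Doctor=52, PatientID=32): row 14 → Diagnosis = 54 ✓
Every {Doctor, PatientID} value is associated with a single Diagnosis value, so {Doctor, PatientID} -> Diagnosis holds.

Yes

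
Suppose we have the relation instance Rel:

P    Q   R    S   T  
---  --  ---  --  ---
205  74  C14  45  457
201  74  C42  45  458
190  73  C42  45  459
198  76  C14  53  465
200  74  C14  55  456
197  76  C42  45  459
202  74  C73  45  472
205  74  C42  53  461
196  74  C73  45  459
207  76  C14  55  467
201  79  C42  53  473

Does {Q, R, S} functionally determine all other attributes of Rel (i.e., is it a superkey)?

Two distinct rows share (Q=74, R=C73, S=45), so {Q, R, S} does not determine every attribute — not a superkey.

No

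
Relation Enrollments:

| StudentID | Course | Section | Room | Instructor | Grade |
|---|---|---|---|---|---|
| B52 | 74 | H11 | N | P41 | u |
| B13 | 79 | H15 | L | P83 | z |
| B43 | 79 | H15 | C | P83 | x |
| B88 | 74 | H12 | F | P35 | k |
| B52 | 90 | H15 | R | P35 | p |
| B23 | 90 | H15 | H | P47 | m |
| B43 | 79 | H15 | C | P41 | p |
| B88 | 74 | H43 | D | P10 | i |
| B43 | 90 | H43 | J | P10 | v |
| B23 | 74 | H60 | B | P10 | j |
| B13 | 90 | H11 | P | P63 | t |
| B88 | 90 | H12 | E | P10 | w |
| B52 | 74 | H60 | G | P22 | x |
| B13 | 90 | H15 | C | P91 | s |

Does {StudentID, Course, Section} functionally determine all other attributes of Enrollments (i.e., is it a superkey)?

Two distinct rows share (StudentID=B43, Course=79, Section=H15), so {StudentID, Course, Section} does not determine every attribute — not a superkey.

No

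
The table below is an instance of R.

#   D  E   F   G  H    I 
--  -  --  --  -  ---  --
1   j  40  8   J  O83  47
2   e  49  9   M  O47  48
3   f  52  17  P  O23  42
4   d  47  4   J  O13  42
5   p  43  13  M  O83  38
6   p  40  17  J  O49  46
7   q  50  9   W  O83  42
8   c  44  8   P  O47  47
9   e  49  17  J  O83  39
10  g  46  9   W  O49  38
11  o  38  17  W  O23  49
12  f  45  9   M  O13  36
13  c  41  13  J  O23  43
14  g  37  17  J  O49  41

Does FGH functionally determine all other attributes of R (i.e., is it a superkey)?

Rows 6 and 14 have the same FGH value (F=17, G=J, H=O49) but are distinct tuples, so FGH does not determine every attribute — not a superkey.

No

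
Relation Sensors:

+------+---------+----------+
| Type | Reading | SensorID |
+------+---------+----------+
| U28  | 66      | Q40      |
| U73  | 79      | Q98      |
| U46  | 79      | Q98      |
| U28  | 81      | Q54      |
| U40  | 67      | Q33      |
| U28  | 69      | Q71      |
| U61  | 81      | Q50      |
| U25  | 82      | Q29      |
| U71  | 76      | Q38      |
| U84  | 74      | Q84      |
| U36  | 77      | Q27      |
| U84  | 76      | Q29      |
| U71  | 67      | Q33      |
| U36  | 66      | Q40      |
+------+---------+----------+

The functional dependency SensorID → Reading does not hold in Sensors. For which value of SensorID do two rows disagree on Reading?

SensorID=Q40: 2 rows → Reading = 66, 66 ✓
SensorID=Q98: 2 rows → Reading = 79, 79 ✓
SensorID=Q54: 1 row → Reading = 81 ✓
SensorID=Q33: 2 rows → Reading = 67, 67 ✓
SensorID=Q71: 1 row → Reading = 69 ✓
SensorID=Q50: 1 row → Reading = 81 ✓
SensorID=Q29: 2 rows → Reading takes values {82, 76} — violation
SensorID=Q38: 1 row → Reading = 76 ✓
SensorID=Q84: 1 row → Reading = 74 ✓
SensorID=Q27: 1 row → Reading = 77 ✓
The only SensorID value with inconsistent Reading is SensorID=Q29.

Q29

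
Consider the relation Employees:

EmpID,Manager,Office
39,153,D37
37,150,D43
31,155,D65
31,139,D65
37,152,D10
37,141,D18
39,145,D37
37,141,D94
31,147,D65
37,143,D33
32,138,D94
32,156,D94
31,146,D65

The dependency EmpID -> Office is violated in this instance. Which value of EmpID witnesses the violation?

EmpID=39: 2 rows → Office = D37, D37 ✓
EmpID=37: 5 rows → Office takes values {D43, D10, D18, D94, D33} — violation
EmpID=31: 4 rows → Office = D65, D65, D65, D65 ✓
EmpID=32: 2 rows → Office = D94, D94 ✓
The only EmpID value with inconsistent Office is EmpID=37.

37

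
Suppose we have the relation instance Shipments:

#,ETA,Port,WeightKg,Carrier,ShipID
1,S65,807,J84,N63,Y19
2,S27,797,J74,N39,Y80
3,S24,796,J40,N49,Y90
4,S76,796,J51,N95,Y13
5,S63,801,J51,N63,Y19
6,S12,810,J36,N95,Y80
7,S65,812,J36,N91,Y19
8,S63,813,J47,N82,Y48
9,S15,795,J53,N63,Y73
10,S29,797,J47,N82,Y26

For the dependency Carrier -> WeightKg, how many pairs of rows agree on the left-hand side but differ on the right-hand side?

4

Carrier=N63: violating pairs (1,5), (1,9), (5,9) — 3 pairs.
Carrier=N95: violating pairs (4,6) — 1 pair.
Carrier=N82: all 2 rows agree on WeightKg — 0 pairs.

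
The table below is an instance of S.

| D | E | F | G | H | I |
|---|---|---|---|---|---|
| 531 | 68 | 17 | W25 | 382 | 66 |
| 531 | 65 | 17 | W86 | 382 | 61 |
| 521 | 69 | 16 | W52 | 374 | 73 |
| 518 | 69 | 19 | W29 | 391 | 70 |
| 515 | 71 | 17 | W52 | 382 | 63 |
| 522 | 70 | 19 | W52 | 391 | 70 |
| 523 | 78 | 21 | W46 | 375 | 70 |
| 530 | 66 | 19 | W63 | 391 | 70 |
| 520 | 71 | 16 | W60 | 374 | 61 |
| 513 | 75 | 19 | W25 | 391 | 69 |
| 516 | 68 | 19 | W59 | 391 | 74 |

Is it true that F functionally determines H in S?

F=17: 3 rows → H = 382, 382, 382 ✓
F=16: 2 rows → H = 374, 374 ✓
F=19: 5 rows → H = 391, 391, 391, 391, 391 ✓
F=21: 1 row → H = 375 ✓
Every F value is associated with a single H value, so F -> H holds.

Yes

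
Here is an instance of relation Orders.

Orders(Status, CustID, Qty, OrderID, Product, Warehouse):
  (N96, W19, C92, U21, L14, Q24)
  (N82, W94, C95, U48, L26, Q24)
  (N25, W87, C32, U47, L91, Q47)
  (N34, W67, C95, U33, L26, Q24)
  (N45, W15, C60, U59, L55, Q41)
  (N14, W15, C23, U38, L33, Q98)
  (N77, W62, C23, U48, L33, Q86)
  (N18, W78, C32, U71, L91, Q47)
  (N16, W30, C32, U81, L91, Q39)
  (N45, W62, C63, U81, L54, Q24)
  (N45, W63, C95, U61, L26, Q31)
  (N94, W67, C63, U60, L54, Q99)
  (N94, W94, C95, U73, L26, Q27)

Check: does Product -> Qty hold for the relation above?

Product=L14: 1 row → Qty = C92 ✓
Product=L26: 4 rows → Qty = C95, C95, C95, C95 ✓
Product=L91: 3 rows → Qty = C32, C32, C32 ✓
Product=L55: 1 row → Qty = C60 ✓
Product=L33: 2 rows → Qty = C23, C23 ✓
Product=L54: 2 rows → Qty = C63, C63 ✓
Every Product value is associated with a single Qty value, so Product -> Qty holds.

Yes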